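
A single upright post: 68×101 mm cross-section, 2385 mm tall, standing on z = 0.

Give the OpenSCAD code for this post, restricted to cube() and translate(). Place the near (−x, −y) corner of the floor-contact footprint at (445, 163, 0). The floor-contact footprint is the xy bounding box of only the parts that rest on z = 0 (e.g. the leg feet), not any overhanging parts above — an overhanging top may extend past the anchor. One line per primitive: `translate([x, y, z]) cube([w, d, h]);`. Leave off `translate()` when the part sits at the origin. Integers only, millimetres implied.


translate([445, 163, 0]) cube([68, 101, 2385]);


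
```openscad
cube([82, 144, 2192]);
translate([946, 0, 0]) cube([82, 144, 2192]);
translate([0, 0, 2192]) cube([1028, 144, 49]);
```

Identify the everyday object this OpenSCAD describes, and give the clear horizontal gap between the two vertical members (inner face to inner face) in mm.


A door frame. The clear opening width is 864 mm.

Two 2192 mm tall posts with a header on top — a door frame. The left jamb is 82 mm wide at x = 0; the right jamb starts at x = 946. The clear opening is 946 − 82 = 864 mm.


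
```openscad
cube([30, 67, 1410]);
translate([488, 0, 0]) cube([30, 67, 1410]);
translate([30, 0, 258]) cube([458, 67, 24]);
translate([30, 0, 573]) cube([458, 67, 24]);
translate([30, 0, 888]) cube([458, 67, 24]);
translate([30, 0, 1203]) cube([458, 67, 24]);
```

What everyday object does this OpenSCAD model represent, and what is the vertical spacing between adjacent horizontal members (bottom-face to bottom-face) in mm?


A ladder. The rung spacing is 315 mm.

Two tall 30×67 posts with 4 short bars between them — a ladder. Adjacent rungs sit at z = 258 and z = 573, so the spacing is 573 − 258 = 315 mm.


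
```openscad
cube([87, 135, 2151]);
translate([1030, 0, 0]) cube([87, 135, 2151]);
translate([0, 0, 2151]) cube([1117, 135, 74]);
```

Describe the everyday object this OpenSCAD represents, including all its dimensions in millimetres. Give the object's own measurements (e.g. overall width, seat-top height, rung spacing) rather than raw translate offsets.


A door frame. The clear opening is 943 mm wide and 2151 mm high. Two 87 mm wide jambs, 135 mm deep, stand either side of the opening from the floor to the top of the opening. A 74 mm thick head sits across the top of both jambs, spanning the full outside width of the frame.


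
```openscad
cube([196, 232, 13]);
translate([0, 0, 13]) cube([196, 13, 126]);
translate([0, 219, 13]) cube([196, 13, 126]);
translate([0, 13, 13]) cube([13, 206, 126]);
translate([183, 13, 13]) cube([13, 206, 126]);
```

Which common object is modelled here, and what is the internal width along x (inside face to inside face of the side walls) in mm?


An open box. The internal width is 170 mm.

A 196×232 base slab with four walls standing on it — an open box. The base is 196 mm wide and the walls are 13 mm thick, so the internal width is 196 − 2 × 13 = 170 mm.


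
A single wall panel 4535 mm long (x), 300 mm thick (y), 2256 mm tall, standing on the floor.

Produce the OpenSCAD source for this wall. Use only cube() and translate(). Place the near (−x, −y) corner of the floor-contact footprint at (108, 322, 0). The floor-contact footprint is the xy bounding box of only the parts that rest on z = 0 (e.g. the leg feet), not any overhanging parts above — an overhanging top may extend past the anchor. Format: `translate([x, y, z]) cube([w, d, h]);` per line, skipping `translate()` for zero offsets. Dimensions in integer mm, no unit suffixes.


translate([108, 322, 0]) cube([4535, 300, 2256]);


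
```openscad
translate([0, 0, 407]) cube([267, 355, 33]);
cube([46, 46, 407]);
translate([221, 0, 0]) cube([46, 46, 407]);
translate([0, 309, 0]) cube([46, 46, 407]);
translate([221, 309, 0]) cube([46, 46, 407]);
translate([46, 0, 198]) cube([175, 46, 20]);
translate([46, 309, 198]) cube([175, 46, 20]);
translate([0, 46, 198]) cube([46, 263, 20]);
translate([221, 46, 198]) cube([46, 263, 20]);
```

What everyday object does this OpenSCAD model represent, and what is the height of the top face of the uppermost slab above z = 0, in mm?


A stool. The seat height is 440 mm.

A 267×355×33 slab at z = 407 on four corner posts — a stool. The seat top is 407 + 33 = 440 mm.


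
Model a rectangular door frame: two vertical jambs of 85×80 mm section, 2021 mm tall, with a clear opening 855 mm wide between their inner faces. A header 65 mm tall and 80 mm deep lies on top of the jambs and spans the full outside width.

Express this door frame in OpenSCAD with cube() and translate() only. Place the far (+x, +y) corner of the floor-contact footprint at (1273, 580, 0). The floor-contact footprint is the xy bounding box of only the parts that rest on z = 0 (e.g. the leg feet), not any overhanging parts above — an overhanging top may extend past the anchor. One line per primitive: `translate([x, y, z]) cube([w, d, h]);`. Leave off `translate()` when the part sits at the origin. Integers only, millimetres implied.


translate([248, 500, 0]) cube([85, 80, 2021]);
translate([1188, 500, 0]) cube([85, 80, 2021]);
translate([248, 500, 2021]) cube([1025, 80, 65]);


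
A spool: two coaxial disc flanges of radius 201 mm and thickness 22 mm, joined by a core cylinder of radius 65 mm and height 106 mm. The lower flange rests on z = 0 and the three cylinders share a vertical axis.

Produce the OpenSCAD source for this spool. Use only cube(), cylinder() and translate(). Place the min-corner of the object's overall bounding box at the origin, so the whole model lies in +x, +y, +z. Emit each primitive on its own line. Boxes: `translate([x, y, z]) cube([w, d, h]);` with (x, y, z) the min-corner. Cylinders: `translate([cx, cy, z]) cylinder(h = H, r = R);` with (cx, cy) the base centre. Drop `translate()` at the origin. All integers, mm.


translate([201, 201, 0]) cylinder(h = 22, r = 201);
translate([201, 201, 22]) cylinder(h = 106, r = 65);
translate([201, 201, 128]) cylinder(h = 22, r = 201);


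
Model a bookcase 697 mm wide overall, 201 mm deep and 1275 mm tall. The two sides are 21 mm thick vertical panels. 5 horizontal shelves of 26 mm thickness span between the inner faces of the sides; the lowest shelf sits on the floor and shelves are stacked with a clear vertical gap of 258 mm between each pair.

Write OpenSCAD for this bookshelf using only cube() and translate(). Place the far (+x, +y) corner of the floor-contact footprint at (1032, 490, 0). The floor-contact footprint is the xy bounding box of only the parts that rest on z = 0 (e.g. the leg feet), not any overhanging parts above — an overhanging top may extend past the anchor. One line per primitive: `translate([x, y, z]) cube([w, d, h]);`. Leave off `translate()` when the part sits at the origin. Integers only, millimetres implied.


translate([335, 289, 0]) cube([21, 201, 1275]);
translate([1011, 289, 0]) cube([21, 201, 1275]);
translate([356, 289, 0]) cube([655, 201, 26]);
translate([356, 289, 284]) cube([655, 201, 26]);
translate([356, 289, 568]) cube([655, 201, 26]);
translate([356, 289, 852]) cube([655, 201, 26]);
translate([356, 289, 1136]) cube([655, 201, 26]);


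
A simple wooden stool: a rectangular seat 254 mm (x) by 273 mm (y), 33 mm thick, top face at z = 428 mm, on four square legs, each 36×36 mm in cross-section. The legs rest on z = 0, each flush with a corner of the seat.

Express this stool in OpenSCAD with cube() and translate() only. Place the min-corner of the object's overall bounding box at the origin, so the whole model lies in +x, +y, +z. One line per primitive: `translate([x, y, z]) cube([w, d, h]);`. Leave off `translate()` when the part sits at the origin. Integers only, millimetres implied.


// leg_h = 428 - 33 = 395
translate([0, 0, 395]) cube([254, 273, 33]);
cube([36, 36, 395]);
translate([218, 0, 0]) cube([36, 36, 395]);
translate([0, 237, 0]) cube([36, 36, 395]);
translate([218, 237, 0]) cube([36, 36, 395]);


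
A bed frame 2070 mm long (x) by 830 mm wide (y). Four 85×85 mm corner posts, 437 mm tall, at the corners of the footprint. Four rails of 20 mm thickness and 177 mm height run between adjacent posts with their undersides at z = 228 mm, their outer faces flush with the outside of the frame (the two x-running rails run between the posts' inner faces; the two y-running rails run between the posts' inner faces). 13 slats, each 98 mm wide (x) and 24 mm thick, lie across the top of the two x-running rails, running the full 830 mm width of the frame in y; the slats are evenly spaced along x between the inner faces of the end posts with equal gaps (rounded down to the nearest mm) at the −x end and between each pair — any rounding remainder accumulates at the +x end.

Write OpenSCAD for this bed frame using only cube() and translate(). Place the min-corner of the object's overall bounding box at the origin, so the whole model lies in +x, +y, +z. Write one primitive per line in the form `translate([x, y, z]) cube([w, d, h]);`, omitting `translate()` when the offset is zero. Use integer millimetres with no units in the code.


// slat z = rail_z + rail_h = 228 + 177 = 405
// slat gap = ⌊(1900 − 13·98) / 14⌋ = 44
cube([85, 85, 437]);
translate([0, 745, 0]) cube([85, 85, 437]);
translate([1985, 0, 0]) cube([85, 85, 437]);
translate([1985, 745, 0]) cube([85, 85, 437]);
translate([85, 0, 228]) cube([1900, 20, 177]);
translate([85, 810, 228]) cube([1900, 20, 177]);
translate([0, 85, 228]) cube([20, 660, 177]);
translate([2050, 85, 228]) cube([20, 660, 177]);
translate([129, 0, 405]) cube([98, 830, 24]);
translate([271, 0, 405]) cube([98, 830, 24]);
translate([413, 0, 405]) cube([98, 830, 24]);
translate([555, 0, 405]) cube([98, 830, 24]);
translate([697, 0, 405]) cube([98, 830, 24]);
translate([839, 0, 405]) cube([98, 830, 24]);
translate([981, 0, 405]) cube([98, 830, 24]);
translate([1123, 0, 405]) cube([98, 830, 24]);
translate([1265, 0, 405]) cube([98, 830, 24]);
translate([1407, 0, 405]) cube([98, 830, 24]);
translate([1549, 0, 405]) cube([98, 830, 24]);
translate([1691, 0, 405]) cube([98, 830, 24]);
translate([1833, 0, 405]) cube([98, 830, 24]);


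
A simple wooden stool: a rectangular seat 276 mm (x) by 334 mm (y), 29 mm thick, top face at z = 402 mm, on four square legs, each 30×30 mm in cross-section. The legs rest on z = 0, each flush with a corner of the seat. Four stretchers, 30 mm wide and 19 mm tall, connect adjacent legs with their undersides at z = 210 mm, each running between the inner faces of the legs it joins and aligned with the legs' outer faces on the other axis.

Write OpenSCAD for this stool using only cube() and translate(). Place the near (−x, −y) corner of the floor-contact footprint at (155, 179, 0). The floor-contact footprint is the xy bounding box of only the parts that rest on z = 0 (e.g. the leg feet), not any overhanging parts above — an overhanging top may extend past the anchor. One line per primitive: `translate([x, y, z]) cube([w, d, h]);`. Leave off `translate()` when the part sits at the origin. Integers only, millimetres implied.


translate([155, 179, 373]) cube([276, 334, 29]);
translate([155, 179, 0]) cube([30, 30, 373]);
translate([401, 179, 0]) cube([30, 30, 373]);
translate([155, 483, 0]) cube([30, 30, 373]);
translate([401, 483, 0]) cube([30, 30, 373]);
translate([185, 179, 210]) cube([216, 30, 19]);
translate([185, 483, 210]) cube([216, 30, 19]);
translate([155, 209, 210]) cube([30, 274, 19]);
translate([401, 209, 210]) cube([30, 274, 19]);


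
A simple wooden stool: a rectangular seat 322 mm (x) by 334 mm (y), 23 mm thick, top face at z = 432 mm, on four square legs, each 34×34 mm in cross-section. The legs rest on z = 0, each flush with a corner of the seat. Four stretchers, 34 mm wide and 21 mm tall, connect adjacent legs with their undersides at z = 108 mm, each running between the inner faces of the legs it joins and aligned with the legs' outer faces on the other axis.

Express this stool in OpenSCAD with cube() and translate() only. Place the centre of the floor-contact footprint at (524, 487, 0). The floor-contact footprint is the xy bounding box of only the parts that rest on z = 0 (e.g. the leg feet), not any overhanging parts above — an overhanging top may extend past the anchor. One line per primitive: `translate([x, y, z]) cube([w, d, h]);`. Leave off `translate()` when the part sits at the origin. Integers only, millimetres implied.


translate([363, 320, 409]) cube([322, 334, 23]);
translate([363, 320, 0]) cube([34, 34, 409]);
translate([651, 320, 0]) cube([34, 34, 409]);
translate([363, 620, 0]) cube([34, 34, 409]);
translate([651, 620, 0]) cube([34, 34, 409]);
translate([397, 320, 108]) cube([254, 34, 21]);
translate([397, 620, 108]) cube([254, 34, 21]);
translate([363, 354, 108]) cube([34, 266, 21]);
translate([651, 354, 108]) cube([34, 266, 21]);


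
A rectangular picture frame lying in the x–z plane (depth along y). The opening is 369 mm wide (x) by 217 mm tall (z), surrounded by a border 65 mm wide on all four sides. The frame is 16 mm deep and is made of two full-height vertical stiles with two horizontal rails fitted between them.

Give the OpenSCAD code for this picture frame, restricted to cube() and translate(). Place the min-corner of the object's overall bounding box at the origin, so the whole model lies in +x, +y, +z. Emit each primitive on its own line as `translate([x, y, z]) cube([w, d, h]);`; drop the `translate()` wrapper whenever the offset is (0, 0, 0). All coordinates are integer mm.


cube([65, 16, 347]);
translate([434, 0, 0]) cube([65, 16, 347]);
translate([65, 0, 0]) cube([369, 16, 65]);
translate([65, 0, 282]) cube([369, 16, 65]);


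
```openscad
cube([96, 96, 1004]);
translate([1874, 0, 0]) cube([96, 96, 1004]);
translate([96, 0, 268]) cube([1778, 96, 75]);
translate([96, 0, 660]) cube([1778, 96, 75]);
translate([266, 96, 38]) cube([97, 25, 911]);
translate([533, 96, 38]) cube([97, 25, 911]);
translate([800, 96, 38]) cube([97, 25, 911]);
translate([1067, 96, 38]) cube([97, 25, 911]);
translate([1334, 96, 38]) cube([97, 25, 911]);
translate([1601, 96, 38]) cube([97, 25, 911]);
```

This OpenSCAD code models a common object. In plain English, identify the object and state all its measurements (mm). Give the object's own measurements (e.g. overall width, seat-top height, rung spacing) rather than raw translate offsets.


A fence section. Two 96×96 mm posts, 1004 mm tall, stand on the floor with a clear span of 1778 mm between their inner faces. Two horizontal rails of 96×75 mm section span the gap between the posts with their undersides at z = 268 mm and z = 660 mm, flush with the posts' −y face. 6 pickets, each 97 mm wide, 25 mm thick and 911 mm tall, are fixed to the +y face of the rails with their bottoms at z = 38 mm, spaced across the span with a 170 mm gap after the −x post and between neighbouring pickets, with 176 mm left before the +x post.


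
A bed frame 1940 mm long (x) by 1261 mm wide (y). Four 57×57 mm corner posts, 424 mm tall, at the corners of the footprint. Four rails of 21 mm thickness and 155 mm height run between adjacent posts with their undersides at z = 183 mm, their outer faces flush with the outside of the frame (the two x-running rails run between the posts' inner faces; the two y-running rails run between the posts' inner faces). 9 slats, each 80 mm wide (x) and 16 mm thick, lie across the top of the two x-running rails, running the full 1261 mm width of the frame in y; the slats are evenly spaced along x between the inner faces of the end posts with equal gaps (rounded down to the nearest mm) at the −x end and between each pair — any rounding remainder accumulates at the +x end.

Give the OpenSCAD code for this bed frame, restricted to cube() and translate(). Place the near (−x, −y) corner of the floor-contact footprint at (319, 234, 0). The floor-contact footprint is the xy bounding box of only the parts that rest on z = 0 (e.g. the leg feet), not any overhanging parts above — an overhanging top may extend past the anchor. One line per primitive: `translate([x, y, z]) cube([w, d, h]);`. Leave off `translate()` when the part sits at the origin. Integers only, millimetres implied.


translate([319, 234, 0]) cube([57, 57, 424]);
translate([319, 1438, 0]) cube([57, 57, 424]);
translate([2202, 234, 0]) cube([57, 57, 424]);
translate([2202, 1438, 0]) cube([57, 57, 424]);
translate([376, 234, 183]) cube([1826, 21, 155]);
translate([376, 1474, 183]) cube([1826, 21, 155]);
translate([319, 291, 183]) cube([21, 1147, 155]);
translate([2238, 291, 183]) cube([21, 1147, 155]);
translate([486, 234, 338]) cube([80, 1261, 16]);
translate([676, 234, 338]) cube([80, 1261, 16]);
translate([866, 234, 338]) cube([80, 1261, 16]);
translate([1056, 234, 338]) cube([80, 1261, 16]);
translate([1246, 234, 338]) cube([80, 1261, 16]);
translate([1436, 234, 338]) cube([80, 1261, 16]);
translate([1626, 234, 338]) cube([80, 1261, 16]);
translate([1816, 234, 338]) cube([80, 1261, 16]);
translate([2006, 234, 338]) cube([80, 1261, 16]);


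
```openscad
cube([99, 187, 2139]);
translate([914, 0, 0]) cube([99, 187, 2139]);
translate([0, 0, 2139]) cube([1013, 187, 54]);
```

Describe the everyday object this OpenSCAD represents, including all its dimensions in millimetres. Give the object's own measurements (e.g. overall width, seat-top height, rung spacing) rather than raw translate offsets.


A door frame. The clear opening is 815 mm wide and 2139 mm high. Two 99 mm wide jambs, 187 mm deep, stand either side of the opening from the floor to the top of the opening. A 54 mm thick head sits across the top of both jambs, spanning the full outside width of the frame.


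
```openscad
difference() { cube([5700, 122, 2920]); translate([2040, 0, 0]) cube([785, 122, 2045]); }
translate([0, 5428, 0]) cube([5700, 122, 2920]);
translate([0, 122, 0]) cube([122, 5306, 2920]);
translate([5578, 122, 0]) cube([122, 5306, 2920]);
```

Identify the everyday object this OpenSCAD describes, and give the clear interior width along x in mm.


A single room. The interior width is 5456 mm.

Four walls enclosing a rectangle with a door in the front wall — a room. Outside width 5700 minus two 122 mm walls gives 5456 mm.


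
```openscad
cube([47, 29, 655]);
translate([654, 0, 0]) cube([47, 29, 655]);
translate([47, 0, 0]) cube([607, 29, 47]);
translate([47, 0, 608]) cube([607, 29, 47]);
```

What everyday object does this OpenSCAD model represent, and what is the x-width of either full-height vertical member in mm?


A picture frame. The border width is 47 mm.

Four thin pieces enclosing a rectangular opening — a picture frame. The two full-height stiles are 655 mm tall; the top rail sits at z = 608 and is 47 mm tall, so the border above the opening is 655 − 608 = 47 mm, matching the stile x-width.


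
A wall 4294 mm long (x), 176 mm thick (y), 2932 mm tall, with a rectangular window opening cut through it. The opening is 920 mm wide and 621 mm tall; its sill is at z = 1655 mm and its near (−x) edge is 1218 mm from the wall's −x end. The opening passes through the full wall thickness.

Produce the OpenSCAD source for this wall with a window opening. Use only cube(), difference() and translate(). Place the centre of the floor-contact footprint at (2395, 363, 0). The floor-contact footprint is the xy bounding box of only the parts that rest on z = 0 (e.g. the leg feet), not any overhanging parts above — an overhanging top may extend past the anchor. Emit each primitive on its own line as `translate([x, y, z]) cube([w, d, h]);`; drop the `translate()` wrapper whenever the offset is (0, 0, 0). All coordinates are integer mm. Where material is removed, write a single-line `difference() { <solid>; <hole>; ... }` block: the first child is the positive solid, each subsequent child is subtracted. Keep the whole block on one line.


difference() { translate([248, 275, 0]) cube([4294, 176, 2932]); translate([1466, 275, 1655]) cube([920, 176, 621]); }


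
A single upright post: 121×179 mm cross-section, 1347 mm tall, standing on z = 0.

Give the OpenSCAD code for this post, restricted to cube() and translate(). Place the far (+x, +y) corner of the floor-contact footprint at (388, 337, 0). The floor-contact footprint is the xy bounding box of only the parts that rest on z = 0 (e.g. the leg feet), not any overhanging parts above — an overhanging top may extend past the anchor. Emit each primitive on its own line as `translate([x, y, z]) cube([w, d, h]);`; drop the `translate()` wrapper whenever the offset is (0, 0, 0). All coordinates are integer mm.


translate([267, 158, 0]) cube([121, 179, 1347]);


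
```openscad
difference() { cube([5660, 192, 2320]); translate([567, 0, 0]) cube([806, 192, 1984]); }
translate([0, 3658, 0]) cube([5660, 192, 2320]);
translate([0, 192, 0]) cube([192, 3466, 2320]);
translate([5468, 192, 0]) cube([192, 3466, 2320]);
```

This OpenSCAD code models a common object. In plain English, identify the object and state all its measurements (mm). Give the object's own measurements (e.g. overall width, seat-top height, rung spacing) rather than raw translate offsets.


A single room: four walls, each 2320 mm tall and 192 mm thick, enclosing an outside footprint 5660×3850 mm (x × y), no floor or roof. The front and back walls (−y and +y sides) run the full x-width; the side walls fit between their inner faces. A door opening 806 mm wide and 1984 mm tall is cut through the front wall from the floor up, its −x edge 567 mm from the wall's −x end.


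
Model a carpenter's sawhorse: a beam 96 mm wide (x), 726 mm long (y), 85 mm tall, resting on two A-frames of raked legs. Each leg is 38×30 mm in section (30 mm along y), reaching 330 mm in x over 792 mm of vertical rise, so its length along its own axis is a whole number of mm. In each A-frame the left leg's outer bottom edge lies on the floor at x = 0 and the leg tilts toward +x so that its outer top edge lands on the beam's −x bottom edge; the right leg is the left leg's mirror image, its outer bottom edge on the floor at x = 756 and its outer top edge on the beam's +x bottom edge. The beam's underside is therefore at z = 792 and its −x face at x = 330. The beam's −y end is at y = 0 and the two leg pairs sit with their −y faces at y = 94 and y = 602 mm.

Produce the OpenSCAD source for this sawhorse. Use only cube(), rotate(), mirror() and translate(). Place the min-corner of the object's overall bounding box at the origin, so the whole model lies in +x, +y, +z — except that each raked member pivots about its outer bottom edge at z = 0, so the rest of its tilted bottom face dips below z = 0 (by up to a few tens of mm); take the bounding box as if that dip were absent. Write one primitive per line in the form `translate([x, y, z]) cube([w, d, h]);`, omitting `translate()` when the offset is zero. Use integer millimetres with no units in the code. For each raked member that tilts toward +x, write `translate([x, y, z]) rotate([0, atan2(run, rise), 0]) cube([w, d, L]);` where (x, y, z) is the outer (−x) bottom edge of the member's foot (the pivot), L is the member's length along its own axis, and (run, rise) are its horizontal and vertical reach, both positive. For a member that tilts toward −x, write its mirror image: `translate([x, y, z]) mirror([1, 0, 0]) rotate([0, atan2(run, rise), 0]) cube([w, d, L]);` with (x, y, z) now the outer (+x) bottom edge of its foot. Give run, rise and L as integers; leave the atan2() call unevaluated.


translate([330, 0, 792]) cube([96, 726, 85]);
translate([0, 94, 0]) rotate([0, atan2(330, 792), 0]) cube([38, 30, 858]);
translate([756, 94, 0]) mirror([1, 0, 0]) rotate([0, atan2(330, 792), 0]) cube([38, 30, 858]);
translate([0, 602, 0]) rotate([0, atan2(330, 792), 0]) cube([38, 30, 858]);
translate([756, 602, 0]) mirror([1, 0, 0]) rotate([0, atan2(330, 792), 0]) cube([38, 30, 858]);


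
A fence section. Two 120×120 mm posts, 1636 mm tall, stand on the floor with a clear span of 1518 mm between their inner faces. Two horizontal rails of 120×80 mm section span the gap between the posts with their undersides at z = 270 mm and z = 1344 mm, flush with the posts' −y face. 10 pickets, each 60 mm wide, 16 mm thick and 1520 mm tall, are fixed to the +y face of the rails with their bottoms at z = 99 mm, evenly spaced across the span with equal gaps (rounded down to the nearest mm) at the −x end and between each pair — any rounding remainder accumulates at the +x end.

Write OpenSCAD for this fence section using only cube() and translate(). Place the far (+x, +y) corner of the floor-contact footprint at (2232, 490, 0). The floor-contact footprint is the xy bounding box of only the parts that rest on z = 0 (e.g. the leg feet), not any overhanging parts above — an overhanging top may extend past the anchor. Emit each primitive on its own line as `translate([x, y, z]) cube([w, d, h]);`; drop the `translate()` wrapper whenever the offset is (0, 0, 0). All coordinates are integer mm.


translate([474, 370, 0]) cube([120, 120, 1636]);
translate([2112, 370, 0]) cube([120, 120, 1636]);
translate([594, 370, 270]) cube([1518, 120, 80]);
translate([594, 370, 1344]) cube([1518, 120, 80]);
translate([677, 490, 99]) cube([60, 16, 1520]);
translate([820, 490, 99]) cube([60, 16, 1520]);
translate([963, 490, 99]) cube([60, 16, 1520]);
translate([1106, 490, 99]) cube([60, 16, 1520]);
translate([1249, 490, 99]) cube([60, 16, 1520]);
translate([1392, 490, 99]) cube([60, 16, 1520]);
translate([1535, 490, 99]) cube([60, 16, 1520]);
translate([1678, 490, 99]) cube([60, 16, 1520]);
translate([1821, 490, 99]) cube([60, 16, 1520]);
translate([1964, 490, 99]) cube([60, 16, 1520]);


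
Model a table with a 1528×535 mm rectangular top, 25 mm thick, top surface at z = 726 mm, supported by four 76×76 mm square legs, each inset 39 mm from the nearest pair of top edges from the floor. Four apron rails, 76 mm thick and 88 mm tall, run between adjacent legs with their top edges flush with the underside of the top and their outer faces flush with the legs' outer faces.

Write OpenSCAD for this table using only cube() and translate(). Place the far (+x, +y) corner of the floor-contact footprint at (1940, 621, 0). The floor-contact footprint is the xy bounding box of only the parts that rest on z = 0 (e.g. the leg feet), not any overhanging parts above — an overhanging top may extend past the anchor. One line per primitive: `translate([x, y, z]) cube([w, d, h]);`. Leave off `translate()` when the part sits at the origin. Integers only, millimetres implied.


translate([451, 125, 701]) cube([1528, 535, 25]);
translate([490, 164, 0]) cube([76, 76, 701]);
translate([1864, 164, 0]) cube([76, 76, 701]);
translate([490, 545, 0]) cube([76, 76, 701]);
translate([1864, 545, 0]) cube([76, 76, 701]);
translate([566, 164, 613]) cube([1298, 76, 88]);
translate([566, 545, 613]) cube([1298, 76, 88]);
translate([490, 240, 613]) cube([76, 305, 88]);
translate([1864, 240, 613]) cube([76, 305, 88]);


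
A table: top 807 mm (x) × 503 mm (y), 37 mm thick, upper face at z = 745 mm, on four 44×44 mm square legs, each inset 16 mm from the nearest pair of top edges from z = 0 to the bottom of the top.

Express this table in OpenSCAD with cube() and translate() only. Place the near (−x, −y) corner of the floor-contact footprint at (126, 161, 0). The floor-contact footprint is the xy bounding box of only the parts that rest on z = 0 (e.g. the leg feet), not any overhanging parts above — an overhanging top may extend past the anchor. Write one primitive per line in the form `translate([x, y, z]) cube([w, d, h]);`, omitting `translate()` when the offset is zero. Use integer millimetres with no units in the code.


translate([110, 145, 708]) cube([807, 503, 37]);
translate([126, 161, 0]) cube([44, 44, 708]);
translate([857, 161, 0]) cube([44, 44, 708]);
translate([126, 588, 0]) cube([44, 44, 708]);
translate([857, 588, 0]) cube([44, 44, 708]);


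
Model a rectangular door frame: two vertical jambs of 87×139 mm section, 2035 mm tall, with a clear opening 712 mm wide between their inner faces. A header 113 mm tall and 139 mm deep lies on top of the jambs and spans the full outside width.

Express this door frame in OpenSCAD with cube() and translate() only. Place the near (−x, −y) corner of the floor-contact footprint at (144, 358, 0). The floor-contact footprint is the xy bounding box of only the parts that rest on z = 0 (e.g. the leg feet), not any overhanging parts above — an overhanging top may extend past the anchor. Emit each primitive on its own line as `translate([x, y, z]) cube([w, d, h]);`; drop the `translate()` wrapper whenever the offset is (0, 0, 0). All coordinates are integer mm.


translate([144, 358, 0]) cube([87, 139, 2035]);
translate([943, 358, 0]) cube([87, 139, 2035]);
translate([144, 358, 2035]) cube([886, 139, 113]);


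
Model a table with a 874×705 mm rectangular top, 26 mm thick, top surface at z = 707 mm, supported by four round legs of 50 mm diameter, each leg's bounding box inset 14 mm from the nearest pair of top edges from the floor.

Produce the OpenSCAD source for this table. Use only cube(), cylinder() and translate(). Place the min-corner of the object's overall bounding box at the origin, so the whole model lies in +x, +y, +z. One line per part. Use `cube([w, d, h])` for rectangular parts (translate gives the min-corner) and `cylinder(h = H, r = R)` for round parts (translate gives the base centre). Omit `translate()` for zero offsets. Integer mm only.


// leg_h = 707 - 26 = 681
translate([0, 0, 681]) cube([874, 705, 26]);
translate([39, 39, 0]) cylinder(h = 681, r = 25);
translate([835, 39, 0]) cylinder(h = 681, r = 25);
translate([39, 666, 0]) cylinder(h = 681, r = 25);
translate([835, 666, 0]) cylinder(h = 681, r = 25);


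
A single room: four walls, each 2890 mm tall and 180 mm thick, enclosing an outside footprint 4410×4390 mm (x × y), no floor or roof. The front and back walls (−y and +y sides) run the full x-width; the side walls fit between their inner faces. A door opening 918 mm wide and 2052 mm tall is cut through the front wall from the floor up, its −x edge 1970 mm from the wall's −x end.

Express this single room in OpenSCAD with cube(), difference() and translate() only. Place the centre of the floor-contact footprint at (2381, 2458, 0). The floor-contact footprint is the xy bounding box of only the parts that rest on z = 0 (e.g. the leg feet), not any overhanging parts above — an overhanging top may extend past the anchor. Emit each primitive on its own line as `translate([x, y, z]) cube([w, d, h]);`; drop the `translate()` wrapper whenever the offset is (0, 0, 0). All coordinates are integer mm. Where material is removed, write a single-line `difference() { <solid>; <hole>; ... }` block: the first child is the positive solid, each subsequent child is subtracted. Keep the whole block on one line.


difference() { translate([176, 263, 0]) cube([4410, 180, 2890]); translate([2146, 263, 0]) cube([918, 180, 2052]); }
translate([176, 4473, 0]) cube([4410, 180, 2890]);
translate([176, 443, 0]) cube([180, 4030, 2890]);
translate([4406, 443, 0]) cube([180, 4030, 2890]);


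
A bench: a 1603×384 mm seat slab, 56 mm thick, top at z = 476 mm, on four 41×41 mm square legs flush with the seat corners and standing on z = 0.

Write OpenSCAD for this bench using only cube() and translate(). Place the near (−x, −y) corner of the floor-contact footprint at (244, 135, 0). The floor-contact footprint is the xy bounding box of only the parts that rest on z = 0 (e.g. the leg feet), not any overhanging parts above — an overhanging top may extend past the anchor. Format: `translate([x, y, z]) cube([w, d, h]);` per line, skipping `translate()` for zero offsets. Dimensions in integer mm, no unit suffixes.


translate([244, 135, 420]) cube([1603, 384, 56]);
translate([244, 135, 0]) cube([41, 41, 420]);
translate([244, 478, 0]) cube([41, 41, 420]);
translate([1806, 135, 0]) cube([41, 41, 420]);
translate([1806, 478, 0]) cube([41, 41, 420]);


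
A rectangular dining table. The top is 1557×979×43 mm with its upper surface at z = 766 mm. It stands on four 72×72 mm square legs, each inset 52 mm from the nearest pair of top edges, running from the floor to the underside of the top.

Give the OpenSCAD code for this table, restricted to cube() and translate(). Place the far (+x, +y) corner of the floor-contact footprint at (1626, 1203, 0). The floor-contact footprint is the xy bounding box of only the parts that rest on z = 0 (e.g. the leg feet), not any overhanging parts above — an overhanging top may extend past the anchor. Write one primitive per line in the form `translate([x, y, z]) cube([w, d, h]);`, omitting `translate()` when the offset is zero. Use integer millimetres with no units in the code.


translate([121, 276, 723]) cube([1557, 979, 43]);
translate([173, 328, 0]) cube([72, 72, 723]);
translate([1554, 328, 0]) cube([72, 72, 723]);
translate([173, 1131, 0]) cube([72, 72, 723]);
translate([1554, 1131, 0]) cube([72, 72, 723]);


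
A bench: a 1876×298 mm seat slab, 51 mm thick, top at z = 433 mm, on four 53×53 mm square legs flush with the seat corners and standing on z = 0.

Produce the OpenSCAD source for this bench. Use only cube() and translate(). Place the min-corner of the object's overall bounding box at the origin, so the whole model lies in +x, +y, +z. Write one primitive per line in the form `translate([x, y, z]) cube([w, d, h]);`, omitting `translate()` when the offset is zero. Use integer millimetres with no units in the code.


translate([0, 0, 382]) cube([1876, 298, 51]);
cube([53, 53, 382]);
translate([0, 245, 0]) cube([53, 53, 382]);
translate([1823, 0, 0]) cube([53, 53, 382]);
translate([1823, 245, 0]) cube([53, 53, 382]);


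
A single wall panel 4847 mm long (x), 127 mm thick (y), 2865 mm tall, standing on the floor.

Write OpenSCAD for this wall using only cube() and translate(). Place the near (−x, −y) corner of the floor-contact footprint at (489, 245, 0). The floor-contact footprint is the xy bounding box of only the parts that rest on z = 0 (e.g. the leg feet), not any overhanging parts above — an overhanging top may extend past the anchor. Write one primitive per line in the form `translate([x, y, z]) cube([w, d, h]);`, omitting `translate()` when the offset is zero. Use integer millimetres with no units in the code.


translate([489, 245, 0]) cube([4847, 127, 2865]);


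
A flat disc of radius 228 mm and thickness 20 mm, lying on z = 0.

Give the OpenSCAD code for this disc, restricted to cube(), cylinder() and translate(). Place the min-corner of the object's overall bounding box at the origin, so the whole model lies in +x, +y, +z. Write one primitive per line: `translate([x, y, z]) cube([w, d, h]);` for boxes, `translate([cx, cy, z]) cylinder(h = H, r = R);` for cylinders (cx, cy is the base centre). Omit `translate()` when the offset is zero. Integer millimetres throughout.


translate([228, 228, 0]) cylinder(h = 20, r = 228);


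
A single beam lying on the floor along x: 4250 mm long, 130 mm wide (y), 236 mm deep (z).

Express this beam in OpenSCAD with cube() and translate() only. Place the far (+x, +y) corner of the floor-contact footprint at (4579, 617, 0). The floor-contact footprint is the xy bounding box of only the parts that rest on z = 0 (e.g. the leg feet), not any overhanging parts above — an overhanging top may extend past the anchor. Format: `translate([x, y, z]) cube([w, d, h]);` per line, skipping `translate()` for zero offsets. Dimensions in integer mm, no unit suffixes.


translate([329, 487, 0]) cube([4250, 130, 236]);


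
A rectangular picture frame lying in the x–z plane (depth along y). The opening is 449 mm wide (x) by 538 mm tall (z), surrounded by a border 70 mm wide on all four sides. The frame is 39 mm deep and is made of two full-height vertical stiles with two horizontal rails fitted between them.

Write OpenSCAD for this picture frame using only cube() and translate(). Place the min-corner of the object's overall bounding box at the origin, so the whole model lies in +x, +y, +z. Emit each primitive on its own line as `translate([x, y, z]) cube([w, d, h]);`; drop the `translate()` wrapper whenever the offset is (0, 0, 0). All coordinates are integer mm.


cube([70, 39, 678]);
translate([519, 0, 0]) cube([70, 39, 678]);
translate([70, 0, 0]) cube([449, 39, 70]);
translate([70, 0, 608]) cube([449, 39, 70]);


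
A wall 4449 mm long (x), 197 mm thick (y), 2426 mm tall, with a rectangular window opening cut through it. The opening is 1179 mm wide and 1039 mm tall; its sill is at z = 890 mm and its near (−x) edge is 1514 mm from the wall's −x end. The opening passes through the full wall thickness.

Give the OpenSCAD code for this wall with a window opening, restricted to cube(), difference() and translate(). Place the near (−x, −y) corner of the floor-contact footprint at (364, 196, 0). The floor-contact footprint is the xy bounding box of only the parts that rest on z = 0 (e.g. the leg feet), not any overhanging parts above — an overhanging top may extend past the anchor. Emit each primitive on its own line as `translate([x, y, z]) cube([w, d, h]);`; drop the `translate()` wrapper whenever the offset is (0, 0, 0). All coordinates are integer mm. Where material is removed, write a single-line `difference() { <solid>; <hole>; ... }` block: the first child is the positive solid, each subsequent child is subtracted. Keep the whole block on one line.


difference() { translate([364, 196, 0]) cube([4449, 197, 2426]); translate([1878, 196, 890]) cube([1179, 197, 1039]); }


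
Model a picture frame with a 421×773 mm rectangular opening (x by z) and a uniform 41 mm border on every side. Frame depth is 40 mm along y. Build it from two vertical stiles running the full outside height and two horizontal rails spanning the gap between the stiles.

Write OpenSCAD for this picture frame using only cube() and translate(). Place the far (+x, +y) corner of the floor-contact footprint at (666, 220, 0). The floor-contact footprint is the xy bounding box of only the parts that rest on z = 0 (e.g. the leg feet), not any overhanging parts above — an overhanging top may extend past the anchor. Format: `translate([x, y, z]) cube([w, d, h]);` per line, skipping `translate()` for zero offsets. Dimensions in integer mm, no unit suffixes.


translate([163, 180, 0]) cube([41, 40, 855]);
translate([625, 180, 0]) cube([41, 40, 855]);
translate([204, 180, 0]) cube([421, 40, 41]);
translate([204, 180, 814]) cube([421, 40, 41]);


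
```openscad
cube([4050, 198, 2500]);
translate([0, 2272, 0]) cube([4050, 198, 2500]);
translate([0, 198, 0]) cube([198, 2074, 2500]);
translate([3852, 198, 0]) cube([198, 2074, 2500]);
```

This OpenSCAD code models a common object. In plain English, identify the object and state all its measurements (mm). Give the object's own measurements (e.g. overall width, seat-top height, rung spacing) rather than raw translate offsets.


The wall frame of a small rectangular building: four walls, each 2500 mm tall and 198 mm thick, enclosing a footprint 4050 mm (x) by 2470 mm (y) outside-to-outside, with no floor or roof. The front and back walls (the −y and +y sides) span the full width; the two side walls fit between them.


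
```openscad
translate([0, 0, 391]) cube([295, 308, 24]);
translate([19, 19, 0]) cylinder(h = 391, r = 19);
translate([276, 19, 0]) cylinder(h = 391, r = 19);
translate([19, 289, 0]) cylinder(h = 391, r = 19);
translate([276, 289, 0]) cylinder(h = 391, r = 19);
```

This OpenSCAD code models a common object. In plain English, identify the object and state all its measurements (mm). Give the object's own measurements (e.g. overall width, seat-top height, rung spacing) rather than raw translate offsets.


A four-legged stool. The seat is a 295×308×24 mm slab whose top surface is at z = 415 mm; four round legs, each 38 mm in diameter, run from the floor (z = 0) to the underside of the seat, each leg's axis is inset half a diameter from the nearest pair of seat edges (so the leg's bounding box is flush with the corner).


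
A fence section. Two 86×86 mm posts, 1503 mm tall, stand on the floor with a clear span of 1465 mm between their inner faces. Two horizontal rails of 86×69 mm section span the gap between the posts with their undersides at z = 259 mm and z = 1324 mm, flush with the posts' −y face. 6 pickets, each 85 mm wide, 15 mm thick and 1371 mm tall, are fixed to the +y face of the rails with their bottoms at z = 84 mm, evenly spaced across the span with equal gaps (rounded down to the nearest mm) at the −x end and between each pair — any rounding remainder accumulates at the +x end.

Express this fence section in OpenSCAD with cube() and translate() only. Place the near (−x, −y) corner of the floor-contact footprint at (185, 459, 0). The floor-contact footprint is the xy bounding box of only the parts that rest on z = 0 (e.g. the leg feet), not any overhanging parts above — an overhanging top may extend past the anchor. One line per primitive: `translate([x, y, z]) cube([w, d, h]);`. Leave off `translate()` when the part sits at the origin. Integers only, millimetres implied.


translate([185, 459, 0]) cube([86, 86, 1503]);
translate([1736, 459, 0]) cube([86, 86, 1503]);
translate([271, 459, 259]) cube([1465, 86, 69]);
translate([271, 459, 1324]) cube([1465, 86, 69]);
translate([407, 545, 84]) cube([85, 15, 1371]);
translate([628, 545, 84]) cube([85, 15, 1371]);
translate([849, 545, 84]) cube([85, 15, 1371]);
translate([1070, 545, 84]) cube([85, 15, 1371]);
translate([1291, 545, 84]) cube([85, 15, 1371]);
translate([1512, 545, 84]) cube([85, 15, 1371]);
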